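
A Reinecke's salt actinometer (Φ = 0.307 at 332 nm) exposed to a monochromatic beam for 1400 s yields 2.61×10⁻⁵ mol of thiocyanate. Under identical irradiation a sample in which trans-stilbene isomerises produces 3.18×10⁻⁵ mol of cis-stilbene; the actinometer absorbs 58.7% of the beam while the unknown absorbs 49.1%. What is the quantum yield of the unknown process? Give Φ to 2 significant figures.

Photons absorbed by the actinometer: 2.61×10⁻⁵ / 0.307 = 8.502×10⁻⁵ mol.
Incident flux: 8.502×10⁻⁵ / 0.587 = 1.448×10⁻⁴ einstein.
Absorbed by unknown: 0.491 × 1.448×10⁻⁴ = 7.110×10⁻⁵ mol.
Φ(unknown) = 3.18×10⁻⁵ / 7.110×10⁻⁵ = 0.45.

Φ = 0.45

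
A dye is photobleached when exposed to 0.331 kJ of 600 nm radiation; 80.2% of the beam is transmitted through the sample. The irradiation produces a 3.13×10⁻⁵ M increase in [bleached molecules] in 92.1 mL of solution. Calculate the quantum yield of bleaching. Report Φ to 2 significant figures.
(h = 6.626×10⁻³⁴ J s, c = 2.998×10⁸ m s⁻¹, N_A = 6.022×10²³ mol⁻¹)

Product: (3.13×10⁻⁵ M)(0.0921 L) = 2.883×10⁻⁶ mol.
Photon energy at 600 nm: hc/λ = (6.626×10⁻³⁴)(2.998×10⁸)/(600×10⁻⁹) = 3.311×10⁻¹⁹ J.
Incident energy: 0.331 kJ = 331 J.
Photons incident: 331 / 3.311×10⁻¹⁹ = 9.997×10²⁰, i.e. 9.997×10²⁰/6.022×10²³ = 0.001660 mol.
Fraction absorbed: 1 − 80.2/100 = 0.1980.
Photons absorbed: 0.1980 × 0.001660 = 3.287×10⁻⁴ mol.
Φ = 2.883×10⁻⁶ mol / 3.287×10⁻⁴ mol photons = 0.0088.

Φ = 0.0088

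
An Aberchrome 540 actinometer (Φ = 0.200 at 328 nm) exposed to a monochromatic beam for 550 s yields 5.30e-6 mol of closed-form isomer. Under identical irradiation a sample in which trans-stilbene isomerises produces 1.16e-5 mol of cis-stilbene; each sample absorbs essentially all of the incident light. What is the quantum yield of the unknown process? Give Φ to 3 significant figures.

Photons absorbed by the actinometer: 5.30e-6 / 0.200 = 2.650e-5 mol.
Φ(unknown) = 1.16e-5 / 2.650e-5 = 0.438.

Φ = 0.438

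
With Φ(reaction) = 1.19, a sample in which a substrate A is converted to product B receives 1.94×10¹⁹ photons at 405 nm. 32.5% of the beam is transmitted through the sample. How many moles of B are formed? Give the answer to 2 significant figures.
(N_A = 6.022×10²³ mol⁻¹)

2.6×10⁻⁵ mol

Moles of photons: 1.94×10¹⁹ / 6.022×10²³ = 3.222×10⁻⁵ mol.
Fraction absorbed: 1 − 32.5/100 = 0.6750.
Photons absorbed: 0.6750 × 3.222×10⁻⁵ = 2.175×10⁻⁵ mol.
Product: Φ × n_abs = 1.19 × 2.175×10⁻⁵ = 2.588×10⁻⁵ mol.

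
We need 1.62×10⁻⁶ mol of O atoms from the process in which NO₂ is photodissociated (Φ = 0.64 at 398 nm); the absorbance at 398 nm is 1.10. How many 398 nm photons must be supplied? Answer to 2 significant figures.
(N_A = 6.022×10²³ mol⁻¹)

1.7×10¹⁸ photons

Photons that must be absorbed: 1.62×10⁻⁶ / 0.64 = 2.531×10⁻⁶ mol.
Fraction absorbed: 1 − 10^(−1.10) = 0.9206.
Incident photons needed: 2.531×10⁻⁶ / 0.9206 = 2.749×10⁻⁶ mol.
Photon count: 2.749×10⁻⁶ × 6.022×10²³ = 1.7×10¹⁸.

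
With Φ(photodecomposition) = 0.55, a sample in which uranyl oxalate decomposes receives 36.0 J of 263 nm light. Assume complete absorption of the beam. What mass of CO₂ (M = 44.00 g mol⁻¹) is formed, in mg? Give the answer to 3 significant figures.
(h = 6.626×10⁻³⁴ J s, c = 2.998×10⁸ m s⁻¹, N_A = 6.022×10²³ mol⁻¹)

1.92 mg

Photon energy at 263 nm: hc/λ = (6.626×10⁻³⁴)(2.998×10⁸)/(263×10⁻⁹) = 7.553×10⁻¹⁹ J.
Photons incident: 36.0 / 7.553×10⁻¹⁹ = 4.766×10¹⁹, i.e. 4.766×10¹⁹/6.022×10²³ = 7.914×10⁻⁵ mol.
Product: Φ × n_abs = 0.55 × 7.914×10⁻⁵ = 4.353×10⁻⁵ mol.
Mass: 4.353×10⁻⁵ × 44.00 = 0.001915 g = 1.92 mg.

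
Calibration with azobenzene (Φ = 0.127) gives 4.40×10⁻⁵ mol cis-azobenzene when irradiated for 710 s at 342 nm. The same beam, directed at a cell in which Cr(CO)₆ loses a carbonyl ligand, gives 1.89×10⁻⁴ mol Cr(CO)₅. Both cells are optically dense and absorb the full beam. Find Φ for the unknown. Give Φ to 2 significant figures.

Photons absorbed by the actinometer: 4.40×10⁻⁵ / 0.127 = 3.465×10⁻⁴ mol.
Φ(unknown) = 1.89×10⁻⁴ / 3.465×10⁻⁴ = 0.55.

Φ = 0.55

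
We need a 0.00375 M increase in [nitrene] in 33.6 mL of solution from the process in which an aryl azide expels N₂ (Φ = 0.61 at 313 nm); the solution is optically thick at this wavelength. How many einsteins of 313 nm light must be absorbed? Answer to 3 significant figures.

2.07×10⁻⁴ einstein

Product: (0.00375 M)(0.0336 L) = 1.260×10⁻⁴ mol.
Photons that must be absorbed: 1.260×10⁻⁴ / 0.61 = 2.066×10⁻⁴ mol.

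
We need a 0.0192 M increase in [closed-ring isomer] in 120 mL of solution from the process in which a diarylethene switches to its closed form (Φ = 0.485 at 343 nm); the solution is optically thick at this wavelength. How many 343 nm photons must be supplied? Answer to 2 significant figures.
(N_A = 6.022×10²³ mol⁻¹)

2.9×10²¹ photons

Product: (0.0192 M)(0.12 L) = 0.002304 mol.
Photons that must be absorbed: 0.002304 / 0.485 = 0.004751 mol.
Photon count: 0.004751 × 6.022×10²³ = 2.9×10²¹.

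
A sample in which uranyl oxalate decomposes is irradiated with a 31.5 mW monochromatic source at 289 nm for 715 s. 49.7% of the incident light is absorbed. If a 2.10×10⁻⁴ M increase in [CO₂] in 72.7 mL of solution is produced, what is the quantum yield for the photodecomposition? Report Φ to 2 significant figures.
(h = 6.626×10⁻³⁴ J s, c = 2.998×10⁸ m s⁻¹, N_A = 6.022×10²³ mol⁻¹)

Product: (2.10×10⁻⁴ M)(0.0727 L) = 1.527×10⁻⁵ mol.
Photon energy at 289 nm: hc/λ = (6.626×10⁻³⁴)(2.998×10⁸)/(289×10⁻⁹) = 6.874×10⁻¹⁹ J.
Energy delivered: (31.5 mW)(715 s) = 22.52 J.
Photons incident: 22.52 / 6.874×10⁻¹⁹ = 3.276×10¹⁹, i.e. 3.276×10¹⁹/6.022×10²³ = 5.440×10⁻⁵ mol.
Photons absorbed: 0.497 × 5.440×10⁻⁵ = 2.704×10⁻⁵ mol.
Φ = 1.527×10⁻⁵ mol / 2.704×10⁻⁵ mol photons = 0.56.

Φ = 0.56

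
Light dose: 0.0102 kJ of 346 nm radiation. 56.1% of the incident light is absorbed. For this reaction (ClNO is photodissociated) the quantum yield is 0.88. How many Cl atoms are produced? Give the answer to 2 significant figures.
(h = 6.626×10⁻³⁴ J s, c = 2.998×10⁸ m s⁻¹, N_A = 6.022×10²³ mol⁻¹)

Photon energy at 346 nm: hc/λ = (6.626×10⁻³⁴)(2.998×10⁸)/(346×10⁻⁹) = 5.741×10⁻¹⁹ J.
Incident energy: 0.0102 kJ = 10.2 J.
Photons incident: 10.2 / 5.741×10⁻¹⁹ = 1.777×10¹⁹, i.e. 1.777×10¹⁹/6.022×10²³ = 2.951×10⁻⁵ mol.
Photons absorbed: 0.561 × 2.951×10⁻⁵ = 1.656×10⁻⁵ mol.
Product: Φ × n_abs = 0.88 × 1.656×10⁻⁵ = 1.457×10⁻⁵ mol.
As a count: 1.457×10⁻⁵ × 6.022×10²³ = 8.8×10¹⁸.

8.8×10¹⁸ atoms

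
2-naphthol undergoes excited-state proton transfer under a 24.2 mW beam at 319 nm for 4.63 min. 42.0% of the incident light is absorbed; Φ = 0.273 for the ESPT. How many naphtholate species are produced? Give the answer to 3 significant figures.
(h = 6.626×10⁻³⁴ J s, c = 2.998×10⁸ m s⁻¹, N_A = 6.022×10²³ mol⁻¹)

Photon energy at 319 nm: hc/λ = (6.626×10⁻³⁴)(2.998×10⁸)/(319×10⁻⁹) = 6.227×10⁻¹⁹ J.
Energy delivered: (24.2 mW)(277.8 s) = 6.723 J.
Photons incident: 6.723 / 6.227×10⁻¹⁹ = 1.080×10¹⁹, i.e. 1.080×10¹⁹/6.022×10²³ = 1.793×10⁻⁵ mol.
Photons absorbed: 0.420 × 1.793×10⁻⁵ = 7.531×10⁻⁶ mol.
Product: Φ × n_abs = 0.273 × 7.531×10⁻⁶ = 2.056×10⁻⁶ mol.
As a count: 2.056×10⁻⁶ × 6.022×10²³ = 1.24×10¹⁸.

1.24×10¹⁸ species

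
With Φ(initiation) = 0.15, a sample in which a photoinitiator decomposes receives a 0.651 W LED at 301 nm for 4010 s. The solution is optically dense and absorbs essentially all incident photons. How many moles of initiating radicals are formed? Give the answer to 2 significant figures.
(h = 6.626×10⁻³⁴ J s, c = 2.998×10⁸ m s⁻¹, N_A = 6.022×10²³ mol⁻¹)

Photon energy at 301 nm: hc/λ = (6.626×10⁻³⁴)(2.998×10⁸)/(301×10⁻⁹) = 6.600×10⁻¹⁹ J.
Energy delivered: (0.651 W)(4010 s) = 2611 J.
Photons incident: 2611 / 6.600×10⁻¹⁹ = 3.956×10²¹, i.e. 3.956×10²¹/6.022×10²³ = 0.006569 mol.
Product: Φ × n_abs = 0.15 × 0.006569 = 9.854×10⁻⁴ mol.

9.9×10⁻⁴ mol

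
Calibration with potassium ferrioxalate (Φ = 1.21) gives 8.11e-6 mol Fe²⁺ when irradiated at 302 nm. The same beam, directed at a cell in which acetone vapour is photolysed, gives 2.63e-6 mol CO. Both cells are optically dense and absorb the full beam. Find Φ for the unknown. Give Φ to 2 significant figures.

Photons absorbed by the actinometer: 8.11e-6 / 1.21 = 6.702e-6 mol.
Φ(unknown) = 2.63e-6 / 6.702e-6 = 0.39.

Φ = 0.39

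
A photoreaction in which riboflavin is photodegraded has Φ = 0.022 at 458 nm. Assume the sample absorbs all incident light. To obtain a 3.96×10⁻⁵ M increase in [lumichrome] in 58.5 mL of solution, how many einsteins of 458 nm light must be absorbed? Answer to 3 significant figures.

Product: (3.96×10⁻⁵ M)(0.0585 L) = 2.317×10⁻⁶ mol.
Photons that must be absorbed: 2.317×10⁻⁶ / 0.022 = 1.053×10⁻⁴ mol.

1.05×10⁻⁴ einstein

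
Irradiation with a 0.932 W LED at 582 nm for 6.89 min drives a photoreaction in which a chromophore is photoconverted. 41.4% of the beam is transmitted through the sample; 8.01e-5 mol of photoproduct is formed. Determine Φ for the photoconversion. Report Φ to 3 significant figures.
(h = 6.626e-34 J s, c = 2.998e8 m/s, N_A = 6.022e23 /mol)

Photon energy at 582 nm: hc/λ = (6.626e-34)(2.998e8)/(582e-9) = 3.413e-19 J.
Energy delivered: (0.932 W)(413.4 s) = 385.3 J.
Photons incident: 385.3 / 3.413e-19 = 1.129e21, i.e. 1.129e21/6.022e23 = 0.001875 mol.
Fraction absorbed: 1 − 41.4/100 = 0.5860.
Photons absorbed: 0.5860 × 0.001875 = 0.001099 mol.
Φ = 8.01e-5 mol / 0.001099 mol photons = 0.0729.

Φ = 0.0729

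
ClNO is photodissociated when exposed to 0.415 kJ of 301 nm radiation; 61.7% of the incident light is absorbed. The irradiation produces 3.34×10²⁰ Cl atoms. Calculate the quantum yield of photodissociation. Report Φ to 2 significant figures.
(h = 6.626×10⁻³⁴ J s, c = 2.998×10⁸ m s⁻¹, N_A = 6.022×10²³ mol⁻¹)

Product: 3.34×10²⁰ / 6.022×10²³ = 5.546×10⁻⁴ mol.
Photon energy at 301 nm: hc/λ = (6.626×10⁻³⁴)(2.998×10⁸)/(301×10⁻⁹) = 6.600×10⁻¹⁹ J.
Incident energy: 0.415 kJ = 415 J.
Photons incident: 415 / 6.600×10⁻¹⁹ = 6.288×10²⁰, i.e. 6.288×10²⁰/6.022×10²³ = 0.001044 mol.
Photons absorbed: 0.617 × 0.001044 = 6.441×10⁻⁴ mol.
Φ = 5.546×10⁻⁴ mol / 6.441×10⁻⁴ mol photons = 0.86.

Φ = 0.86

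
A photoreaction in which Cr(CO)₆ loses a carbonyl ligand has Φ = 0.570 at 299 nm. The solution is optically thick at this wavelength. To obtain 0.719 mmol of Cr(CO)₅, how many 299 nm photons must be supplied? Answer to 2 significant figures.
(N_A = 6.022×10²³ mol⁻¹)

7.6×10²⁰ photons

Product: 0.719 mmol = 7.19×10⁻⁴ mol.
Photons that must be absorbed: 7.19×10⁻⁴ / 0.570 = 0.001261 mol.
Photon count: 0.001261 × 6.022×10²³ = 7.6×10²⁰.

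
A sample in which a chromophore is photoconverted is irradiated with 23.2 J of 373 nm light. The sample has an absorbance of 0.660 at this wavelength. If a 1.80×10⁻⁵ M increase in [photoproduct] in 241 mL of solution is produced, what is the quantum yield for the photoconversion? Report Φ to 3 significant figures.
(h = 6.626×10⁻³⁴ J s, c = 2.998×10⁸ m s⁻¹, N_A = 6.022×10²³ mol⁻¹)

Product: (1.80×10⁻⁵ M)(0.241 L) = 4.338×10⁻⁶ mol.
Photon energy at 373 nm: hc/λ = (6.626×10⁻³⁴)(2.998×10⁸)/(373×10⁻⁹) = 5.326×10⁻¹⁹ J.
Photons incident: 23.2 / 5.326×10⁻¹⁹ = 4.356×10¹⁹, i.e. 4.356×10¹⁹/6.022×10²³ = 7.233×10⁻⁵ mol.
Fraction absorbed: 1 − 10^(−0.660) = 0.7812.
Photons absorbed: 0.7812 × 7.233×10⁻⁵ = 5.650×10⁻⁵ mol.
Φ = 4.338×10⁻⁶ mol / 5.650×10⁻⁵ mol photons = 0.0768.

Φ = 0.0768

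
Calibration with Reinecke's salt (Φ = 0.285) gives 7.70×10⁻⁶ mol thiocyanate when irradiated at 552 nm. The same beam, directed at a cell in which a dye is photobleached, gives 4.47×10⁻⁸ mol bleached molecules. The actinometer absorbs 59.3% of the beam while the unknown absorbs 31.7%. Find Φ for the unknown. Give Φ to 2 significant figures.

Photons absorbed by the actinometer: 7.70×10⁻⁶ / 0.285 = 2.702×10⁻⁵ mol.
Incident flux: 2.702×10⁻⁵ / 0.593 = 4.556×10⁻⁵ einstein.
Absorbed by unknown: 0.317 × 4.556×10⁻⁵ = 1.444×10⁻⁵ mol.
Φ(unknown) = 4.47×10⁻⁸ / 1.444×10⁻⁵ = 0.0031.

Φ = 0.0031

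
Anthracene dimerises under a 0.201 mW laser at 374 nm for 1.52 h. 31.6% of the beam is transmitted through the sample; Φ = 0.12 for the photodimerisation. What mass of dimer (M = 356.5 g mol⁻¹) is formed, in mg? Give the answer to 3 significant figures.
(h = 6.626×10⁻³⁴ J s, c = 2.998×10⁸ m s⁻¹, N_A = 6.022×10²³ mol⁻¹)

Photon energy at 374 nm: hc/λ = (6.626×10⁻³⁴)(2.998×10⁸)/(374×10⁻⁹) = 5.311×10⁻¹⁹ J.
Energy delivered: (0.201 mW)(5472 s) = 1.100 J.
Photons incident: 1.100 / 5.311×10⁻¹⁹ = 2.071×10¹⁸, i.e. 2.071×10¹⁸/6.022×10²³ = 3.439×10⁻⁶ mol.
Fraction absorbed: 1 − 31.6/100 = 0.6840.
Photons absorbed: 0.6840 × 3.439×10⁻⁶ = 2.352×10⁻⁶ mol.
Product: Φ × n_abs = 0.12 × 2.352×10⁻⁶ = 2.822×10⁻⁷ mol.
Mass: 2.822×10⁻⁷ × 356.5 = 1.006×10⁻⁴ g = 0.101 mg.

0.101 mg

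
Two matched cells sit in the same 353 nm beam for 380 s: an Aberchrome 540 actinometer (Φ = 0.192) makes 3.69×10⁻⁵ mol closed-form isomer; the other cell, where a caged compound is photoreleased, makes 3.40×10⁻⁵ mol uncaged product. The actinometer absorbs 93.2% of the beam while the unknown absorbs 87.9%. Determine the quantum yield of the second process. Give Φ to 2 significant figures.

Photons absorbed by the actinometer: 3.69×10⁻⁵ / 0.192 = 1.922×10⁻⁴ mol.
Incident flux: 1.922×10⁻⁴ / 0.932 = 2.062×10⁻⁴ einstein.
Absorbed by unknown: 0.879 × 2.062×10⁻⁴ = 1.812×10⁻⁴ mol.
Φ(unknown) = 3.40×10⁻⁵ / 1.812×10⁻⁴ = 0.19.

Φ = 0.19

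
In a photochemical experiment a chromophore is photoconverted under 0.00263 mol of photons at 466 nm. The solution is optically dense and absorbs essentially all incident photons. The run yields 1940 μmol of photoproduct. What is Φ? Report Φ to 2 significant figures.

Product: 1940 μmol = 0.00194 mol.
Φ = 0.00194 mol / 0.00263 mol photons = 0.74.

Φ = 0.74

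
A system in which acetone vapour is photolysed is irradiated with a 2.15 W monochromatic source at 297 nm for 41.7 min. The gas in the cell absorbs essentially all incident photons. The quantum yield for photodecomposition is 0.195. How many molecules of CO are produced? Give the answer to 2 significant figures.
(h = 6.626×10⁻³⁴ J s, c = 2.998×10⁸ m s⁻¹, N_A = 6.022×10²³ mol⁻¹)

Photon energy at 297 nm: hc/λ = (6.626×10⁻³⁴)(2.998×10⁸)/(297×10⁻⁹) = 6.688×10⁻¹⁹ J.
Energy delivered: (2.15 W)(2502 s) = 5379 J.
Photons incident: 5379 / 6.688×10⁻¹⁹ = 8.043×10²¹, i.e. 8.043×10²¹/6.022×10²³ = 0.01336 mol.
Product: Φ × n_abs = 0.195 × 0.01336 = 0.002605 mol.
As a count: 0.002605 × 6.022×10²³ = 1.6×10²¹.

1.6×10²¹ molecules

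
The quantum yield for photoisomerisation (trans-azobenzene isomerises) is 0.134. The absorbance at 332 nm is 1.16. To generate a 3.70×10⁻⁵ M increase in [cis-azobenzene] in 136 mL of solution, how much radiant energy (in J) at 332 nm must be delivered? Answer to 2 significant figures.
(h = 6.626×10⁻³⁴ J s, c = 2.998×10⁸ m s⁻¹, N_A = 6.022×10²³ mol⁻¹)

Product: (3.70×10⁻⁵ M)(0.136 L) = 5.032×10⁻⁶ mol.
Photons that must be absorbed: 5.032×10⁻⁶ / 0.134 = 3.755×10⁻⁵ mol.
Fraction absorbed: 1 − 10^(−1.16) = 0.9308.
Incident photons needed: 3.755×10⁻⁵ / 0.9308 = 4.034×10⁻⁵ mol.
Photon energy: hc/λ = 5.983×10⁻¹⁹ J; per mole, 3.603×10⁵ J mol⁻¹.
Energy required: 4.034×10⁻⁵ × 3.603×10⁵ = 15 J.

15 J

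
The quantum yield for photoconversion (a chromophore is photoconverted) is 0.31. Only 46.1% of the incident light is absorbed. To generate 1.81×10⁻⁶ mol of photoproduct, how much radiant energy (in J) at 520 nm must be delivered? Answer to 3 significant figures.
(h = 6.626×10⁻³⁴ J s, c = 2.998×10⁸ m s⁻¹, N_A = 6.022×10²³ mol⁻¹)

Photons that must be absorbed: 1.81×10⁻⁶ / 0.31 = 5.839×10⁻⁶ mol.
Incident photons needed: 5.839×10⁻⁶ / 0.461 = 1.267×10⁻⁵ mol.
Photon energy: hc/λ = 3.820×10⁻¹⁹ J; per mole, 2.300×10⁵ J mol⁻¹.
Energy required: 1.267×10⁻⁵ × 2.300×10⁵ = 2.91 J.

2.91 J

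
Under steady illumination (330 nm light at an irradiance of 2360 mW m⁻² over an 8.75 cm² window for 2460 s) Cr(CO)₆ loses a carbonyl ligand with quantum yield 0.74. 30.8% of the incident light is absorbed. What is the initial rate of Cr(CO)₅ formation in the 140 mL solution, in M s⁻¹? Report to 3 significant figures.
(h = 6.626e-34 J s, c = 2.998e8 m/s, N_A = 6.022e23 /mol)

Photon energy at 330 nm: hc/λ = (6.626e-34)(2.998e8)/(330e-9) = 6.020e-19 J.
Energy delivered: (2360 mW m⁻²)(8.75e-4 m²)(2460 s) = 5.080 J.
Photons incident: 5.080 / 6.020e-19 = 8.439e18, i.e. 8.439e18/6.022e23 = 1.401e-5 mol.
Photons absorbed: 0.308 × 1.401e-5 = 4.315e-6 mol.
Product formed: 0.74 × 4.315e-6 = 3.193e-6 mol.
Rate: 3.193e-6 mol / (2460 s × 0.14 L) = 9.27e-9 M s⁻¹.

9.27e-9 M s⁻¹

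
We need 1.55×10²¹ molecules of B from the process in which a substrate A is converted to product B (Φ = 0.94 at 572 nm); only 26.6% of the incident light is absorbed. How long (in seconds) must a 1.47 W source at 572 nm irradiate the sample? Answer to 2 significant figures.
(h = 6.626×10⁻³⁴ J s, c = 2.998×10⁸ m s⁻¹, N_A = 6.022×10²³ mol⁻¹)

Product: 1.55×10²¹ / 6.022×10²³ = 0.002574 mol.
Photons that must be absorbed: 0.002574 / 0.94 = 0.002738 mol.
Incident photons needed: 0.002738 / 0.266 = 0.01029 mol.
Photon energy: hc/λ = 3.473×10⁻¹⁹ J; per mole, 2.091×10⁵ J mol⁻¹.
Energy required: 0.01029 × 2.091×10⁵ = 2152 J.
Time: 2152 J / 1.47 W = 1500 s.

t ≈ 1500 s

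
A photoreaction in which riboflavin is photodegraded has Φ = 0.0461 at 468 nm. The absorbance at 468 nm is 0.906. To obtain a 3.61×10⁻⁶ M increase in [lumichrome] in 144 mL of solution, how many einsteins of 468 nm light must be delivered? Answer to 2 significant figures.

1.3×10⁻⁵ einstein

Product: (3.61×10⁻⁶ M)(0.144 L) = 5.198×10⁻⁷ mol.
Photons that must be absorbed: 5.198×10⁻⁷ / 0.0461 = 1.128×10⁻⁵ mol.
Fraction absorbed: 1 − 10^(−0.906) = 0.8758.
Incident photons needed: 1.128×10⁻⁵ / 0.8758 = 1.288×10⁻⁵ mol.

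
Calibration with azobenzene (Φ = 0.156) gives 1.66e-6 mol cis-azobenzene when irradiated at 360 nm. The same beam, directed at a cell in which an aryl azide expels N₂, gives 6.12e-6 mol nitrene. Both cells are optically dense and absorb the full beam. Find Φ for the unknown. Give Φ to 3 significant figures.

Photons absorbed by the actinometer: 1.66e-6 / 0.156 = 1.064e-5 mol.
Φ(unknown) = 6.12e-6 / 1.064e-5 = 0.575.

Φ = 0.575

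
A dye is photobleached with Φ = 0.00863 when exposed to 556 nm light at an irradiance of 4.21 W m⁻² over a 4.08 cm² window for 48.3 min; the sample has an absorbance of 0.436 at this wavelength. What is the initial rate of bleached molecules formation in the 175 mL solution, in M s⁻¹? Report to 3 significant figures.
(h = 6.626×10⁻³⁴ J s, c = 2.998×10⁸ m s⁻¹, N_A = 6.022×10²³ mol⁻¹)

2.49×10⁻¹⁰ M s⁻¹

Photon energy at 556 nm: hc/λ = (6.626×10⁻³⁴)(2.998×10⁸)/(556×10⁻⁹) = 3.573×10⁻¹⁹ J.
Energy delivered: (4.21 W m⁻²)(4.08×10⁻⁴ m²)(2898 s) = 4.978 J.
Photons incident: 4.978 / 3.573×10⁻¹⁹ = 1.393×10¹⁹, i.e. 1.393×10¹⁹/6.022×10²³ = 2.313×10⁻⁵ mol.
Fraction absorbed: 1 − 10^(−0.436) = 0.6336.
Photons absorbed: 0.6336 × 2.313×10⁻⁵ = 1.466×10⁻⁵ mol.
Product formed: 0.00863 × 1.466×10⁻⁵ = 1.265×10⁻⁷ mol.
Rate: 1.265×10⁻⁷ mol / (2898 s × 0.175 L) = 2.49×10⁻¹⁰ M s⁻¹.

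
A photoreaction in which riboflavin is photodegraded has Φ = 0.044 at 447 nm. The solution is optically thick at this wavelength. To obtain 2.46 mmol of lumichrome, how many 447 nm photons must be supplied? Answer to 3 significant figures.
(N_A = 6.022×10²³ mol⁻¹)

3.37×10²² photons

Product: 2.46 mmol = 0.00246 mol.
Photons that must be absorbed: 0.00246 / 0.044 = 0.05591 mol.
Photon count: 0.05591 × 6.022×10²³ = 3.37×10²².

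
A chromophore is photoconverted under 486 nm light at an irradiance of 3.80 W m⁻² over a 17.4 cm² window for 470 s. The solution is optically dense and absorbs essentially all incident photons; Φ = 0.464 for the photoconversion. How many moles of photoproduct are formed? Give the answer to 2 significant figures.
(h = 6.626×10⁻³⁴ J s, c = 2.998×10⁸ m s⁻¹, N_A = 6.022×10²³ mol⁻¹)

5.9×10⁻⁶ mol

Photon energy at 486 nm: hc/λ = (6.626×10⁻³⁴)(2.998×10⁸)/(486×10⁻⁹) = 4.087×10⁻¹⁹ J.
Energy delivered: (3.80 W m⁻²)(17.4×10⁻⁴ m²)(470 s) = 3.108 J.
Photons incident: 3.108 / 4.087×10⁻¹⁹ = 7.605×10¹⁸, i.e. 7.605×10¹⁸/6.022×10²³ = 1.263×10⁻⁵ mol.
Product: Φ × n_abs = 0.464 × 1.263×10⁻⁵ = 5.860×10⁻⁶ mol.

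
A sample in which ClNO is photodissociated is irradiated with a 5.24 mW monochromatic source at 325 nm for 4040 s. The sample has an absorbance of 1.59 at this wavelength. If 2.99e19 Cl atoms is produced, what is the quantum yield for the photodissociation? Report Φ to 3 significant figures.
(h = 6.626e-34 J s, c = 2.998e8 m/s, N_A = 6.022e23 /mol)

Product: 2.99e19 / 6.022e23 = 4.965e-5 mol.
Photon energy at 325 nm: hc/λ = (6.626e-34)(2.998e8)/(325e-9) = 6.112e-19 J.
Energy delivered: (5.24 mW)(4040 s) = 21.17 J.
Photons incident: 21.17 / 6.112e-19 = 3.464e19, i.e. 3.464e19/6.022e23 = 5.752e-5 mol.
Fraction absorbed: 1 − 10^(−1.59) = 0.9743.
Photons absorbed: 0.9743 × 5.752e-5 = 5.604e-5 mol.
Φ = 4.965e-5 mol / 5.604e-5 mol photons = 0.886.

Φ = 0.886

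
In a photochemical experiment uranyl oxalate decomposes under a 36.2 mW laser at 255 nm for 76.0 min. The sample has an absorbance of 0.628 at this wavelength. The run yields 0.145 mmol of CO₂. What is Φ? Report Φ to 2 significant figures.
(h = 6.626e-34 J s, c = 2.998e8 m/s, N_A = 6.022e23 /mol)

Φ = 0.54

Product: 0.145 mmol = 1.45e-4 mol.
Photon energy at 255 nm: hc/λ = (6.626e-34)(2.998e8)/(255e-9) = 7.790e-19 J.
Energy delivered: (36.2 mW)(4560 s) = 165.1 J.
Photons incident: 165.1 / 7.790e-19 = 2.119e20, i.e. 2.119e20/6.022e23 = 3.519e-4 mol.
Fraction absorbed: 1 − 10^(−0.628) = 0.7645.
Photons absorbed: 0.7645 × 3.519e-4 = 2.690e-4 mol.
Φ = 1.45e-4 mol / 2.690e-4 mol photons = 0.54.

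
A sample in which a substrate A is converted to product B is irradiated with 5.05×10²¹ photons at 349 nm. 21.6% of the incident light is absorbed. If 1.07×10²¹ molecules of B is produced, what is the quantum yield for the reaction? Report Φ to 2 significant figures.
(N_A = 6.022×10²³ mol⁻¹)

Φ = 0.98

Product: 1.07×10²¹ / 6.022×10²³ = 0.001777 mol.
Moles of photons: 5.05×10²¹ / 6.022×10²³ = 0.008386 mol.
Photons absorbed: 0.216 × 0.008386 = 0.001811 mol.
Φ = 0.001777 mol / 0.001811 mol photons = 0.98.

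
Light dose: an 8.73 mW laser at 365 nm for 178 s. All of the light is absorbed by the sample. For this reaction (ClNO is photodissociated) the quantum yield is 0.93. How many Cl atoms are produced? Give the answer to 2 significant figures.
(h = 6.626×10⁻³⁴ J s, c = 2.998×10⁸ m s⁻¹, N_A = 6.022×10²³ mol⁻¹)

2.7×10¹⁸ atoms

Photon energy at 365 nm: hc/λ = (6.626×10⁻³⁴)(2.998×10⁸)/(365×10⁻⁹) = 5.442×10⁻¹⁹ J.
Energy delivered: (8.73 mW)(178 s) = 1.554 J.
Photons incident: 1.554 / 5.442×10⁻¹⁹ = 2.856×10¹⁸, i.e. 2.856×10¹⁸/6.022×10²³ = 4.743×10⁻⁶ mol.
Product: Φ × n_abs = 0.93 × 4.743×10⁻⁶ = 4.411×10⁻⁶ mol.
As a count: 4.411×10⁻⁶ × 6.022×10²³ = 2.7×10¹⁸.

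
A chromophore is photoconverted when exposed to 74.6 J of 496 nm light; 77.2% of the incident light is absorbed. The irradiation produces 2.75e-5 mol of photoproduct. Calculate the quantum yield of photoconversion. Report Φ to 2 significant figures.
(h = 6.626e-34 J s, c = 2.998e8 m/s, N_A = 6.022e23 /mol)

Photon energy at 496 nm: hc/λ = (6.626e-34)(2.998e8)/(496e-9) = 4.005e-19 J.
Photons incident: 74.6 / 4.005e-19 = 1.863e20, i.e. 1.863e20/6.022e23 = 3.094e-4 mol.
Photons absorbed: 0.772 × 3.094e-4 = 2.389e-4 mol.
Φ = 2.75e-5 mol / 2.389e-4 mol photons = 0.12.

Φ = 0.12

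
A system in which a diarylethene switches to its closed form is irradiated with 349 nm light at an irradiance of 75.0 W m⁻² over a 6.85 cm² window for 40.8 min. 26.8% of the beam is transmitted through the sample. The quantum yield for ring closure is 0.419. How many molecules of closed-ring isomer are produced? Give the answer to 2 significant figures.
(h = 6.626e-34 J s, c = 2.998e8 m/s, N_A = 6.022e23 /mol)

6.8e19 molecules

Photon energy at 349 nm: hc/λ = (6.626e-34)(2.998e8)/(349e-9) = 5.692e-19 J.
Energy delivered: (75.0 W m⁻²)(6.85e-4 m²)(2448 s) = 125.8 J.
Photons incident: 125.8 / 5.692e-19 = 2.210e20, i.e. 2.210e20/6.022e23 = 3.670e-4 mol.
Fraction absorbed: 1 − 26.8/100 = 0.7320.
Photons absorbed: 0.7320 × 3.670e-4 = 2.686e-4 mol.
Product: Φ × n_abs = 0.419 × 2.686e-4 = 1.125e-4 mol.
As a count: 1.125e-4 × 6.022e23 = 6.8e19.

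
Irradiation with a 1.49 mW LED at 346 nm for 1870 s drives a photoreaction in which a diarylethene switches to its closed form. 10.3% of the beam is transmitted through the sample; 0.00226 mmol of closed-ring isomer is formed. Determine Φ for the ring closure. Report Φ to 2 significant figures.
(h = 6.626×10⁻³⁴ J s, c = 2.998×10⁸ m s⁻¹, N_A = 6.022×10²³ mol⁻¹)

Product: 0.00226 mmol = 2.26×10⁻⁶ mol.
Photon energy at 346 nm: hc/λ = (6.626×10⁻³⁴)(2.998×10⁸)/(346×10⁻⁹) = 5.741×10⁻¹⁹ J.
Energy delivered: (1.49 mW)(1870 s) = 2.786 J.
Photons incident: 2.786 / 5.741×10⁻¹⁹ = 4.853×10¹⁸, i.e. 4.853×10¹⁸/6.022×10²³ = 8.059×10⁻⁶ mol.
Fraction absorbed: 1 − 10.3/100 = 0.8970.
Photons absorbed: 0.8970 × 8.059×10⁻⁶ = 7.229×10⁻⁶ mol.
Φ = 2.26×10⁻⁶ mol / 7.229×10⁻⁶ mol photons = 0.31.

Φ = 0.31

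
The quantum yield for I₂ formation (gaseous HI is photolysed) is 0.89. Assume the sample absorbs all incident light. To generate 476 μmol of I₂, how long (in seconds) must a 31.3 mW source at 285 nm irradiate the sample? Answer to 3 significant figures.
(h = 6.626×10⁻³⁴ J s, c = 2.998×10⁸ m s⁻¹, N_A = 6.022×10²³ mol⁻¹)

t ≈ 7170 s

Product: 476 μmol = 4.76×10⁻⁴ mol.
Photons that must be absorbed: 4.76×10⁻⁴ / 0.89 = 5.348×10⁻⁴ mol.
Photon energy: hc/λ = 6.970×10⁻¹⁹ J; per mole, 4.197×10⁵ J mol⁻¹.
Energy required: 5.348×10⁻⁴ × 4.197×10⁵ = 224.5 J.
Time: 224.5 J / 0.0313 W = 7170 s.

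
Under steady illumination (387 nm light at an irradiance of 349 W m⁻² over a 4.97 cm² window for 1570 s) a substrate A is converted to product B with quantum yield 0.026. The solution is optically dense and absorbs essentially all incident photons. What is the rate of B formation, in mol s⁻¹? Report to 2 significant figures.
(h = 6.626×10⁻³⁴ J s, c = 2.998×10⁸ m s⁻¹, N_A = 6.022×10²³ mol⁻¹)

Photon energy at 387 nm: hc/λ = (6.626×10⁻³⁴)(2.998×10⁸)/(387×10⁻⁹) = 5.133×10⁻¹⁹ J.
Energy delivered: (349 W m⁻²)(4.97×10⁻⁴ m²)(1570 s) = 272.3 J.
Photons incident: 272.3 / 5.133×10⁻¹⁹ = 5.305×10²⁰, i.e. 5.305×10²⁰/6.022×10²³ = 8.809×10⁻⁴ mol.
Product formed: 0.026 × 8.809×10⁻⁴ = 2.290×10⁻⁵ mol.
Rate: 2.290×10⁻⁵ / 1570 s = 1.5×10⁻⁸ mol s⁻¹.

1.5×10⁻⁸ mol s⁻¹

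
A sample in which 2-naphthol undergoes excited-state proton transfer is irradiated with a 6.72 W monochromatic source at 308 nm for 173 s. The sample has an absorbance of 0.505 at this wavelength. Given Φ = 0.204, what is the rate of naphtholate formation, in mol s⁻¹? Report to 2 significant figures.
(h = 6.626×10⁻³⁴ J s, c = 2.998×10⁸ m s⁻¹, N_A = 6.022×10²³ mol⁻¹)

2.4×10⁻⁶ mol s⁻¹

Photon energy at 308 nm: hc/λ = (6.626×10⁻³⁴)(2.998×10⁸)/(308×10⁻⁹) = 6.450×10⁻¹⁹ J.
Energy delivered: (6.72 W)(173 s) = 1163 J.
Photons incident: 1163 / 6.450×10⁻¹⁹ = 1.803×10²¹, i.e. 1.803×10²¹/6.022×10²³ = 0.002994 mol.
Fraction absorbed: 1 − 10^(−0.505) = 0.6874.
Photons absorbed: 0.6874 × 0.002994 = 0.002058 mol.
Product formed: 0.204 × 0.002058 = 4.198×10⁻⁴ mol.
Rate: 4.198×10⁻⁴ / 173 s = 2.4×10⁻⁶ mol s⁻¹.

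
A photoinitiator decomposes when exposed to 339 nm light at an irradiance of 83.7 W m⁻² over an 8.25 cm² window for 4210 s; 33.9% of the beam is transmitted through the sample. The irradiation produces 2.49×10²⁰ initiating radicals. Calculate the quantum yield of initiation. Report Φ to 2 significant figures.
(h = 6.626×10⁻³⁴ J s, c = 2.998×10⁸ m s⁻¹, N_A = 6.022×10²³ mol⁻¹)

Φ = 0.76

Product: 2.49×10²⁰ / 6.022×10²³ = 4.135×10⁻⁴ mol.
Photon energy at 339 nm: hc/λ = (6.626×10⁻³⁴)(2.998×10⁸)/(339×10⁻⁹) = 5.860×10⁻¹⁹ J.
Energy delivered: (83.7 W m⁻²)(8.25×10⁻⁴ m²)(4210 s) = 290.7 J.
Photons incident: 290.7 / 5.860×10⁻¹⁹ = 4.961×10²⁰, i.e. 4.961×10²⁰/6.022×10²³ = 8.238×10⁻⁴ mol.
Fraction absorbed: 1 − 33.9/100 = 0.6610.
Photons absorbed: 0.6610 × 8.238×10⁻⁴ = 5.445×10⁻⁴ mol.
Φ = 4.135×10⁻⁴ mol / 5.445×10⁻⁴ mol photons = 0.76.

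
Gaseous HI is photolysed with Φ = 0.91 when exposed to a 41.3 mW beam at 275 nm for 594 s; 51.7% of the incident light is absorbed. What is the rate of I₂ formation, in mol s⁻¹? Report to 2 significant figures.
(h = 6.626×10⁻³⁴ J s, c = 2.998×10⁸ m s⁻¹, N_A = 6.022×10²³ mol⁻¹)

Photon energy at 275 nm: hc/λ = (6.626×10⁻³⁴)(2.998×10⁸)/(275×10⁻⁹) = 7.224×10⁻¹⁹ J.
Energy delivered: (41.3 mW)(594 s) = 24.53 J.
Photons incident: 24.53 / 7.224×10⁻¹⁹ = 3.396×10¹⁹, i.e. 3.396×10¹⁹/6.022×10²³ = 5.639×10⁻⁵ mol.
Photons absorbed: 0.517 × 5.639×10⁻⁵ = 2.915×10⁻⁵ mol.
Product formed: 0.91 × 2.915×10⁻⁵ = 2.653×10⁻⁵ mol.
Rate: 2.653×10⁻⁵ / 594 s = 4.5×10⁻⁸ mol s⁻¹.

4.5×10⁻⁸ mol s⁻¹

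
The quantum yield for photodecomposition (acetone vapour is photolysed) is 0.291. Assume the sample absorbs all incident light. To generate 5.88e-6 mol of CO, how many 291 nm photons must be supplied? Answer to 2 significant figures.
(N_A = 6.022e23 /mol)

Photons that must be absorbed: 5.88e-6 / 0.291 = 2.021e-5 mol.
Photon count: 2.021e-5 × 6.022e23 = 1.2e19.

1.2e19 photons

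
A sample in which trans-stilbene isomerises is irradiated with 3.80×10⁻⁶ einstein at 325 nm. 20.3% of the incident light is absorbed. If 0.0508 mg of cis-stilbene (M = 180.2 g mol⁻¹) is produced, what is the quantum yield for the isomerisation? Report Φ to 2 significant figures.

Product: 0.0508 mg / 180.2 g mol⁻¹ = 2.819×10⁻⁷ mol.
Photons absorbed: 0.203 × 3.80×10⁻⁶ = 7.714×10⁻⁷ mol.
Φ = 2.819×10⁻⁷ mol / 7.714×10⁻⁷ mol photons = 0.37.

Φ = 0.37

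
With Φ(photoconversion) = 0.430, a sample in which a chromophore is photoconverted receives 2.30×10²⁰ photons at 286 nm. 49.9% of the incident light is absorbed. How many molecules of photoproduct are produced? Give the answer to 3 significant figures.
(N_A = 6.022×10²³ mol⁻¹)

4.94×10¹⁹ molecules

Moles of photons: 2.30×10²⁰ / 6.022×10²³ = 3.819×10⁻⁴ mol.
Photons absorbed: 0.499 × 3.819×10⁻⁴ = 1.906×10⁻⁴ mol.
Product: Φ × n_abs = 0.430 × 1.906×10⁻⁴ = 8.196×10⁻⁵ mol.
As a count: 8.196×10⁻⁵ × 6.022×10²³ = 4.94×10¹⁹.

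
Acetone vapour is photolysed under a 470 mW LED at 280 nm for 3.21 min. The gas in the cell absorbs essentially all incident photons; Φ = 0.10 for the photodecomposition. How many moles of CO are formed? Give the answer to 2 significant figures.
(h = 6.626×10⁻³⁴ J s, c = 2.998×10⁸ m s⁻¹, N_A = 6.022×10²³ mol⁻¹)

2.1×10⁻⁵ mol

Photon energy at 280 nm: hc/λ = (6.626×10⁻³⁴)(2.998×10⁸)/(280×10⁻⁹) = 7.095×10⁻¹⁹ J.
Energy delivered: (470 mW)(192.6 s) = 90.52 J.
Photons incident: 90.52 / 7.095×10⁻¹⁹ = 1.276×10²⁰, i.e. 1.276×10²⁰/6.022×10²³ = 2.119×10⁻⁴ mol.
Product: Φ × n_abs = 0.10 × 2.119×10⁻⁴ = 2.119×10⁻⁵ mol.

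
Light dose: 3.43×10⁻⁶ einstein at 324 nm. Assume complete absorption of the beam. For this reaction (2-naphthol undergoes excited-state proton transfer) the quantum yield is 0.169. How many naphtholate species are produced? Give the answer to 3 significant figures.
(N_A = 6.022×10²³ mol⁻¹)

3.49×10¹⁷ species

Product: Φ × n_abs = 0.169 × 3.43×10⁻⁶ = 5.797×10⁻⁷ mol.
As a count: 5.797×10⁻⁷ × 6.022×10²³ = 3.49×10¹⁷.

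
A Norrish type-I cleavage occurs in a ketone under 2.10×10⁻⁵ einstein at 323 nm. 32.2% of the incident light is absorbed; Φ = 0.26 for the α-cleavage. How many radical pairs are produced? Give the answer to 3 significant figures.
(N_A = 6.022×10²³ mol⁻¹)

1.06×10¹⁸ radical pairs

Photons absorbed: 0.322 × 2.10×10⁻⁵ = 6.762×10⁻⁶ mol.
Product: Φ × n_abs = 0.26 × 6.762×10⁻⁶ = 1.758×10⁻⁶ mol.
As a count: 1.758×10⁻⁶ × 6.022×10²³ = 1.06×10¹⁸.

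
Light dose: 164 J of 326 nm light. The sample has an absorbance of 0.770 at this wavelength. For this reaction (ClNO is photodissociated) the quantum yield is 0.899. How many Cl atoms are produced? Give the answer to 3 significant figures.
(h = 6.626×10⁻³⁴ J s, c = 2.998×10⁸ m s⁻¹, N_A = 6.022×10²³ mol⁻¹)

2.01×10²⁰ atoms

Photon energy at 326 nm: hc/λ = (6.626×10⁻³⁴)(2.998×10⁸)/(326×10⁻⁹) = 6.093×10⁻¹⁹ J.
Photons incident: 164 / 6.093×10⁻¹⁹ = 2.692×10²⁰, i.e. 2.692×10²⁰/6.022×10²³ = 4.470×10⁻⁴ mol.
Fraction absorbed: 1 − 10^(−0.770) = 0.8302.
Photons absorbed: 0.8302 × 4.470×10⁻⁴ = 3.711×10⁻⁴ mol.
Product: Φ × n_abs = 0.899 × 3.711×10⁻⁴ = 3.336×10⁻⁴ mol.
As a count: 3.336×10⁻⁴ × 6.022×10²³ = 2.01×10²⁰.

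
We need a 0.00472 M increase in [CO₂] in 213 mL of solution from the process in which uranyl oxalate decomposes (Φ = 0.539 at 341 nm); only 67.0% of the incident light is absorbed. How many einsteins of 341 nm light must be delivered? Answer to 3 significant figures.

0.00278 einstein

Product: (0.00472 M)(0.213 L) = 0.001005 mol.
Photons that must be absorbed: 0.001005 / 0.539 = 0.001865 mol.
Incident photons needed: 0.001865 / 0.670 = 0.002784 mol.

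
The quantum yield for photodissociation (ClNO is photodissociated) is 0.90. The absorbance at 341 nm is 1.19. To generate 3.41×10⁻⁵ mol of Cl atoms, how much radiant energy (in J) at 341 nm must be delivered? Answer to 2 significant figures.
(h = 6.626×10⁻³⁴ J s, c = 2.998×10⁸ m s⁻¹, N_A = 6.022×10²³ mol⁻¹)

14 J

Photons that must be absorbed: 3.41×10⁻⁵ / 0.90 = 3.789×10⁻⁵ mol.
Fraction absorbed: 1 − 10^(−1.19) = 0.9354.
Incident photons needed: 3.789×10⁻⁵ / 0.9354 = 4.051×10⁻⁵ mol.
Photon energy: hc/λ = 5.825×10⁻¹⁹ J; per mole, 3.508×10⁵ J mol⁻¹.
Energy required: 4.051×10⁻⁵ × 3.508×10⁵ = 14 J.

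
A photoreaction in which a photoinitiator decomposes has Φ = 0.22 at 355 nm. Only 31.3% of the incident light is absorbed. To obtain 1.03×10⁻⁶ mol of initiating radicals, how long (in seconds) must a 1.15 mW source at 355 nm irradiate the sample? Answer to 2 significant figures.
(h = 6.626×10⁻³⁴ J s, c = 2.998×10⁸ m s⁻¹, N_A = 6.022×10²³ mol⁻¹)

Photons that must be absorbed: 1.03×10⁻⁶ / 0.22 = 4.682×10⁻⁶ mol.
Incident photons needed: 4.682×10⁻⁶ / 0.313 = 1.496×10⁻⁵ mol.
Photon energy: hc/λ = 5.596×10⁻¹⁹ J; per mole, 3.370×10⁵ J mol⁻¹.
Energy required: 1.496×10⁻⁵ × 3.370×10⁵ = 5.042 J.
Time: 5.042 J / 0.00115 W = 4400 s.

t ≈ 4400 s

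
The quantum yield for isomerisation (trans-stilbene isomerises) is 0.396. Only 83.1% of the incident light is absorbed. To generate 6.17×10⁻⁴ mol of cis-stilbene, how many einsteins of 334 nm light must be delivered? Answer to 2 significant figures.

Photons that must be absorbed: 6.17×10⁻⁴ / 0.396 = 0.001558 mol.
Incident photons needed: 0.001558 / 0.831 = 0.001875 mol.

0.0019 einstein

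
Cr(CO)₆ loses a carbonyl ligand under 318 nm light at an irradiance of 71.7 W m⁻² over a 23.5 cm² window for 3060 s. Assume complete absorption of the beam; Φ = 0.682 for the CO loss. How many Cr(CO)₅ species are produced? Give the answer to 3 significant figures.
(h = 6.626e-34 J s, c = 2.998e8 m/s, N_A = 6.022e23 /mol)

Photon energy at 318 nm: hc/λ = (6.626e-34)(2.998e8)/(318e-9) = 6.247e-19 J.
Energy delivered: (71.7 W m⁻²)(23.5e-4 m²)(3060 s) = 515.6 J.
Photons incident: 515.6 / 6.247e-19 = 8.254e20, i.e. 8.254e20/6.022e23 = 0.001371 mol.
Product: Φ × n_abs = 0.682 × 0.001371 = 9.350e-4 mol.
As a count: 9.350e-4 × 6.022e23 = 5.63e20.

5.63e20 species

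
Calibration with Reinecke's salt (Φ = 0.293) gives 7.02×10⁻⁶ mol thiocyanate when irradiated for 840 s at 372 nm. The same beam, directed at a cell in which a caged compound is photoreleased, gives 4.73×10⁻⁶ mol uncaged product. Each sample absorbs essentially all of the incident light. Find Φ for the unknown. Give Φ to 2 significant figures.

Photons absorbed by the actinometer: 7.02×10⁻⁶ / 0.293 = 2.396×10⁻⁵ mol.
Φ(unknown) = 4.73×10⁻⁶ / 2.396×10⁻⁵ = 0.20.

Φ = 0.20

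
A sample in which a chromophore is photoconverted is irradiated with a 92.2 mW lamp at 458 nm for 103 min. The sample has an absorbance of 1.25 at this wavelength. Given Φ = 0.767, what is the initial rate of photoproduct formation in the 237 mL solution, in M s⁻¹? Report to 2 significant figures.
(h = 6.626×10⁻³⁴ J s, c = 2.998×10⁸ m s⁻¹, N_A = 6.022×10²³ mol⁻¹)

Photon energy at 458 nm: hc/λ = (6.626×10⁻³⁴)(2.998×10⁸)/(458×10⁻⁹) = 4.337×10⁻¹⁹ J.
Energy delivered: (92.2 mW)(6180 s) = 569.8 J.
Photons incident: 569.8 / 4.337×10⁻¹⁹ = 1.314×10²¹, i.e. 1.314×10²¹/6.022×10²³ = 0.002182 mol.
Fraction absorbed: 1 − 10^(−1.25) = 0.9438.
Photons absorbed: 0.9438 × 0.002182 = 0.002059 mol.
Product formed: 0.767 × 0.002059 = 0.001579 mol.
Rate: 0.001579 mol / (6180 s × 0.237 L) = 1.1×10⁻⁶ M s⁻¹.

1.1×10⁻⁶ M s⁻¹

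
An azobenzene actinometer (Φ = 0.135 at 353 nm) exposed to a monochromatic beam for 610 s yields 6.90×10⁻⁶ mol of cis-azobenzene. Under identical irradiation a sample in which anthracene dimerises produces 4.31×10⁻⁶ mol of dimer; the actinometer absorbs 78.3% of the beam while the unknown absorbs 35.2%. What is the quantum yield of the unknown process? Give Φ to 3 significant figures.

Φ = 0.188

Photons absorbed by the actinometer: 6.90×10⁻⁶ / 0.135 = 5.111×10⁻⁵ mol.
Incident flux: 5.111×10⁻⁵ / 0.783 = 6.527×10⁻⁵ einstein.
Absorbed by unknown: 0.352 × 6.527×10⁻⁵ = 2.298×10⁻⁵ mol.
Φ(unknown) = 4.31×10⁻⁶ / 2.298×10⁻⁵ = 0.188.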